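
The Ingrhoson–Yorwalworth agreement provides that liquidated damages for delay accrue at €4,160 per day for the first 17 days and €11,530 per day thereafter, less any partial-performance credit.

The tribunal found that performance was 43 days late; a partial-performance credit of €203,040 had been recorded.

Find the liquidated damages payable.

€167,460

First 17 days: 17 × €4,160 = €70,720
Remaining days: (43 − 17) × €11,530 = €299,780
Accrued per-day damages: €70,720 + €299,780 = €370,500
Less partial-performance credit: €370,500 − €203,040 = €167,460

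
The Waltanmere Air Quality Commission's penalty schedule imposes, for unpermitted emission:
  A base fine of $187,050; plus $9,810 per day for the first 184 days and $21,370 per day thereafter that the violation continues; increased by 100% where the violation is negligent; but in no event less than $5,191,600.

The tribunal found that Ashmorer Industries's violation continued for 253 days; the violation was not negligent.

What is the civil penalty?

$5,191,600

First 184 days: 184 × $9,810 = $1,805,040
Remaining days: (253 − 184) × $21,370 = $1,474,530
Per-day component: $1,805,040 + $1,474,530 = $3,279,570
Base plus per-day: $187,050 + $3,279,570 = $3,466,620
The violation was not negligent: no 100% increase.
Minimum $5,191,600: $3,466,620 is below the minimum → $5,191,600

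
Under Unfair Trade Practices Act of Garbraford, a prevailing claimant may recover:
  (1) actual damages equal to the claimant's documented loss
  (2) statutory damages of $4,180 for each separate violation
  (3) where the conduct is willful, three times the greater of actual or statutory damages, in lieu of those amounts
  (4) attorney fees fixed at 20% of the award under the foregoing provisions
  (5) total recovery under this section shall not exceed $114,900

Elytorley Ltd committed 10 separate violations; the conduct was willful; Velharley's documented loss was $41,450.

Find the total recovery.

Statutory damages: 10 × $4,180 = $41,800
Greater of actual damages ($41,450) or statutory damages ($41,800): $41,800
Trebled: 3 × $41,800 = $125,400
Attorney fees: 20% of $125,400 = $25,080
Total before cap: $125,400 + $25,080 = $150,480
Cap at $114,900: $150,480 exceeds the cap → $114,900

$114,900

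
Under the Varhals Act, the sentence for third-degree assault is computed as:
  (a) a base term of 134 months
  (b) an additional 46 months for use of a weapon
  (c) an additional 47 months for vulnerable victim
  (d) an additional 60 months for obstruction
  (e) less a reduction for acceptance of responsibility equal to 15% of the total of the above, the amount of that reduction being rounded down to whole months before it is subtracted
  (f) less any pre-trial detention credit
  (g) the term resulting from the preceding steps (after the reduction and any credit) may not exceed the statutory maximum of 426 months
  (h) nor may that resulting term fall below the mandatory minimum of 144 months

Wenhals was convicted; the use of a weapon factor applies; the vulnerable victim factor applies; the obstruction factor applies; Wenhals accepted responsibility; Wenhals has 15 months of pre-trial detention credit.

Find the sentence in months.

Sentence: 229 months

Use of a weapon enhancement: +46 months
Vulnerable victim enhancement: +47 months
Obstruction enhancement: +60 months
Adjusted term: 134 months + 46 months + 47 months + 60 months = 287 months
Acceptance of responsibility reduction: 15% of 287 months = 43 months (rounded down)
After reduction: 287 − 43 = 244 months
Less pre-trial detention credit: 244 months − 15 months = 229 months
Cap at 426 months: 229 months is within the cap, no reduction.
Minimum 144 months: 229 months meets the minimum, no increase.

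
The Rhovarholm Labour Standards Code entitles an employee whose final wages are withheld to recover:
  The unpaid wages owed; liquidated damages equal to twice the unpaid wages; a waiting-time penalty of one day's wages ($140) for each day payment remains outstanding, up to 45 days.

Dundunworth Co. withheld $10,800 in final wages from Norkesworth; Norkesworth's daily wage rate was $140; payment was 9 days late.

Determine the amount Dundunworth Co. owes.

$33,660

Doubled: 2 × $10,800 = $21,600
Penalty days: min(9, 45) = 9
Waiting-time penalty: 9 × $140 = $1,260
Total award: $10,800 + $21,600 + $1,260 = $33,660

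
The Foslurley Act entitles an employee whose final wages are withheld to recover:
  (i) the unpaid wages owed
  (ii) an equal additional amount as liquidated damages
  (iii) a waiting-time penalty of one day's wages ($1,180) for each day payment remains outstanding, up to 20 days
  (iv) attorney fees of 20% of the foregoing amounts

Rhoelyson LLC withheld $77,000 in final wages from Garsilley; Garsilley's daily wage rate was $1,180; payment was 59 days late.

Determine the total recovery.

$213,120

Liquidated damages (equal amount): $77,000
Penalty days: min(59, 20) = 20
Waiting-time penalty: 20 × $1,180 = $23,600
Subtotal: $77,000 + $77,000 + $23,600 = $177,600
Attorney fees: 20% of $177,600 = $35,520
Total award: $177,600 + $35,520 = $213,120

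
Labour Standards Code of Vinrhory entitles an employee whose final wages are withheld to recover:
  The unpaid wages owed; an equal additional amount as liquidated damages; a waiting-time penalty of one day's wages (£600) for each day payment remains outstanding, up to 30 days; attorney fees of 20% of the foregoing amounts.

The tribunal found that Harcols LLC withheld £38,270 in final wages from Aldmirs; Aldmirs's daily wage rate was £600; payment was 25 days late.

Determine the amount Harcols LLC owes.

Liquidated damages (equal amount): £38,270
Penalty days: min(25, 30) = 25
Waiting-time penalty: 25 × £600 = £15,000
Subtotal: £38,270 + £38,270 + £15,000 = £91,540
Attorney fees: 20% of £91,540 = £18,308
Total award: £91,540 + £18,308 = £109,848

£109,848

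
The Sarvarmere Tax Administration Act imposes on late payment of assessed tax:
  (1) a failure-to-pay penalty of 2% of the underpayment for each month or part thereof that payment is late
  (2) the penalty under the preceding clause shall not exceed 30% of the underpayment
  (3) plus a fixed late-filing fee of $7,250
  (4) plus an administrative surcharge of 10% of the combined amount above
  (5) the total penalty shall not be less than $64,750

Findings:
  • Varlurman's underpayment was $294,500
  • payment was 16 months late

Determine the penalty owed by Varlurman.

Accrued rate: 2% × 16 = 32%, capped at 30% → 30%
Failure-to-pay penalty: 30% of $294,500 = $88,350
Penalty before surcharge: $88,350 + $7,250 = $95,600
Administrative surcharge: 10% of $95,600 = $9,560
Total penalty: $95,600 + $9,560 = $105,160
Minimum $64,750: $105,160 meets the minimum, no increase.

$105,160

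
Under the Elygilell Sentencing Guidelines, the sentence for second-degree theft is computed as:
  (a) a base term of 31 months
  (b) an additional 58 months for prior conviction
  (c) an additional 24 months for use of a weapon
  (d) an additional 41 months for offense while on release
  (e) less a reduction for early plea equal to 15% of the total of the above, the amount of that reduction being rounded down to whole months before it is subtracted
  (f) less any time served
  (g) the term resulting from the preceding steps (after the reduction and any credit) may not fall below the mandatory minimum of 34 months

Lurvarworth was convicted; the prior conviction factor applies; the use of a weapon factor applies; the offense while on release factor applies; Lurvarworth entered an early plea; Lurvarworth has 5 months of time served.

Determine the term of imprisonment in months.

126 months

Prior conviction enhancement: +58 months
Use of a weapon enhancement: +24 months
Offense while on release enhancement: +41 months
Adjusted term: 31 months + 58 months + 24 months + 41 months = 154 months
Early plea reduction: 15% of 154 months = 23 months (rounded down)
After reduction: 154 − 23 = 131 months
Less time served: 131 months − 5 months = 126 months
Minimum 34 months: 126 months meets the minimum, no increase.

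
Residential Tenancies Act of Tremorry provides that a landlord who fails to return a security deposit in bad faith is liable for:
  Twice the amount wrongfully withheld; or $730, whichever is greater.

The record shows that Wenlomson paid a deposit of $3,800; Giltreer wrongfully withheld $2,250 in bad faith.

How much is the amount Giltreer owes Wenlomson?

$4,500

Doubled: 2 × $2,250 = $4,500
Minimum $730: $4,500 meets the minimum, no increase.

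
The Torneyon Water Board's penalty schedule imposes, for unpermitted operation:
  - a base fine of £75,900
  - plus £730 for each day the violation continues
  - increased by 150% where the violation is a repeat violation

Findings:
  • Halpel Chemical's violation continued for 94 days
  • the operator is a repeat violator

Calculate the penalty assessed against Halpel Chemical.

Per-day component: 94 × £730 = £68,620
Base plus per-day: £75,900 + £68,620 = £144,520
Enhancement: 150% of £144,520 = £216,780
Enhanced fine: £144,520 + £216,780 = £361,300

£361,300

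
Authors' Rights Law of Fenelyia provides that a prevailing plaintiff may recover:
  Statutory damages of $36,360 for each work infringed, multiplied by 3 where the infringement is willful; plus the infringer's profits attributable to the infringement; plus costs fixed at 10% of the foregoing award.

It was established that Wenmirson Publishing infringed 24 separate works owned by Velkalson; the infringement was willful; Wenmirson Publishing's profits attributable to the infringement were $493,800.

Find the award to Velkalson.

Statutory damages: 24 × $36,360 = $872,640
Trebled: 3 × $872,640 = $2,617,920
Combined award: $2,617,920 + $493,800 = $3,111,720
Costs: 10% of $3,111,720 = $311,172
Award plus costs: $3,111,720 + $311,172 = $3,422,892

$3,422,892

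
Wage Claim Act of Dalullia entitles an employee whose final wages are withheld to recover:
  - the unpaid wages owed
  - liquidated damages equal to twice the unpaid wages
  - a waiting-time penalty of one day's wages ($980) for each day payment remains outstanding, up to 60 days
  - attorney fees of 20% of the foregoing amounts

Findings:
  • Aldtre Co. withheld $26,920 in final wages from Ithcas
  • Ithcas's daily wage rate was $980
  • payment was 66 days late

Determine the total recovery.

$167,472

Doubled: 2 × $26,920 = $53,840
Penalty days: min(66, 60) = 60
Waiting-time penalty: 60 × $980 = $58,800
Subtotal: $26,920 + $53,840 + $58,800 = $139,560
Attorney fees: 20% of $139,560 = $27,912
Total award: $139,560 + $27,912 = $167,472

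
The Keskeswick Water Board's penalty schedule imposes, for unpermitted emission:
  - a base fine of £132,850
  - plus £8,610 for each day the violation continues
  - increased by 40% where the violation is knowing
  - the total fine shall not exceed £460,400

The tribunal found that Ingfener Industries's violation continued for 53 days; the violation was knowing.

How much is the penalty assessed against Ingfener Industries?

Per-day component: 53 × £8,610 = £456,330
Base plus per-day: £132,850 + £456,330 = £589,180
Enhancement: 40% of £589,180 = £235,672
Enhanced fine: £589,180 + £235,672 = £824,852
Cap at £460,400: £824,852 exceeds the cap → £460,400

£460,400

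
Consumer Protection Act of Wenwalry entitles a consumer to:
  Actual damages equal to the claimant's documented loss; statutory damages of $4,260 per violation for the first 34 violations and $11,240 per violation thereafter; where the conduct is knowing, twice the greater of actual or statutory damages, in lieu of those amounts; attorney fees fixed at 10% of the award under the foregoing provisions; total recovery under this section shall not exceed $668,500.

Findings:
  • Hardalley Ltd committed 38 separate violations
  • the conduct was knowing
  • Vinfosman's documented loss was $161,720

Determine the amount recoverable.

$417,560

First 34 violations: 34 × $4,260 = $144,840
Remaining violations: (38 − 34) × $11,240 = $44,960
Statutory damages: $144,840 + $44,960 = $189,800
Greater of actual damages ($161,720) or statutory damages ($189,800): $189,800
Doubled: 2 × $189,800 = $379,600
Attorney fees: 10% of $379,600 = $37,960
Total before cap: $379,600 + $37,960 = $417,560
Cap at $668,500: $417,560 is within the cap, no reduction.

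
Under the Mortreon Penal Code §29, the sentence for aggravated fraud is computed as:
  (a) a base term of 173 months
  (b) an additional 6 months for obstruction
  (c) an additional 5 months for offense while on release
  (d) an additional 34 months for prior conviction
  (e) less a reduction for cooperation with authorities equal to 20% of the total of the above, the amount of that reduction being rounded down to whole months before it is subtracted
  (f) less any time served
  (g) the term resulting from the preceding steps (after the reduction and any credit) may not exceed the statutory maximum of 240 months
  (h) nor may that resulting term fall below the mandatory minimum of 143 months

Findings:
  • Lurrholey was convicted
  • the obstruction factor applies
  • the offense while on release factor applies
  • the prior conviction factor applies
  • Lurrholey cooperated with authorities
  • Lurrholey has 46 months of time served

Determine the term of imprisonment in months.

143 months

Obstruction enhancement: +6 months
Offense while on release enhancement: +5 months
Prior conviction enhancement: +34 months
Adjusted term: 173 months + 6 months + 5 months + 34 months = 218 months
Cooperation with authorities reduction: 20% of 218 months = 43 months (rounded down)
After reduction: 218 − 43 = 175 months
Less time served: 175 months − 46 months = 129 months
Cap at 240 months: 129 months is within the cap, no reduction.
Minimum 143 months: 129 months is below the minimum → 143 months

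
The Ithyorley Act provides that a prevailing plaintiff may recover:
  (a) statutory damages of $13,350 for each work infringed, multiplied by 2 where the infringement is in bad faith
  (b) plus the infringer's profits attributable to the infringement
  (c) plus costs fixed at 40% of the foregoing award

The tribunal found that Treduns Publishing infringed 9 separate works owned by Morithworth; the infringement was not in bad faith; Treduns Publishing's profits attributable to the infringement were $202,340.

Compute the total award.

Statutory damages: 9 × $13,350 = $120,150
Infringement not in bad faith: no ×2 enhancement.
Combined award: $120,150 + $202,340 = $322,490
Costs: 40% of $322,490 = $128,996
Award plus costs: $322,490 + $128,996 = $451,486

Award: $451,486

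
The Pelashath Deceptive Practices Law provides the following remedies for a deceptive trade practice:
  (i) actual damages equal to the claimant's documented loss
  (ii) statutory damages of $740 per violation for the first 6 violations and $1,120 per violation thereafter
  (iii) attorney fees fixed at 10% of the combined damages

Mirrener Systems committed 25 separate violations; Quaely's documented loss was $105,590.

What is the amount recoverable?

$144,441

First 6 violations: 6 × $740 = $4,440
Remaining violations: (25 − 6) × $1,120 = $21,280
Statutory damages: $4,440 + $21,280 = $25,720
Combined damages: $105,590 + $25,720 = $131,310
Attorney fees: 10% of $131,310 = $13,131
Total recovery: $131,310 + $13,131 = $144,441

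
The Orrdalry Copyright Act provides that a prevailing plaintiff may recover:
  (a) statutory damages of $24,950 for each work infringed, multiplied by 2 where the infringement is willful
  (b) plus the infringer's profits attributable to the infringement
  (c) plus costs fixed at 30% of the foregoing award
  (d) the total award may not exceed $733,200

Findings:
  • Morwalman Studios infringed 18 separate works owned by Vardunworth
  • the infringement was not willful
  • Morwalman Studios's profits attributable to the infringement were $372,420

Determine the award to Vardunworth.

Statutory damages: 18 × $24,950 = $449,100
Infringement not willful: no ×2 enhancement.
Combined award: $449,100 + $372,420 = $821,520
Costs: 30% of $821,520 = $246,456
Award plus costs: $821,520 + $246,456 = $1,067,976
Cap at $733,200: $1,067,976 exceeds the cap → $733,200

$733,200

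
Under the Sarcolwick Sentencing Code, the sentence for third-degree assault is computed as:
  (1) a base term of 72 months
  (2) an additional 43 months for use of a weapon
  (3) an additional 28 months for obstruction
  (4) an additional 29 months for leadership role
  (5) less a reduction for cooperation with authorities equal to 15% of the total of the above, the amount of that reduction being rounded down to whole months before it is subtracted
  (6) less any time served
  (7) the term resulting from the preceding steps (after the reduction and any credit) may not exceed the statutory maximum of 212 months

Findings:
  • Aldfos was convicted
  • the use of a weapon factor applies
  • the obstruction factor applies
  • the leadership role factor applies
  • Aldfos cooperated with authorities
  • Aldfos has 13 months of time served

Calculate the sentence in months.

134 months

Use of a weapon enhancement: +43 months
Obstruction enhancement: +28 months
Leadership role enhancement: +29 months
Adjusted term: 72 months + 43 months + 28 months + 29 months = 172 months
Cooperation with authorities reduction: 15% of 172 months = 25 months (rounded down)
After reduction: 172 − 25 = 147 months
Less time served: 147 months − 13 months = 134 months
Cap at 212 months: 134 months is within the cap, no reduction.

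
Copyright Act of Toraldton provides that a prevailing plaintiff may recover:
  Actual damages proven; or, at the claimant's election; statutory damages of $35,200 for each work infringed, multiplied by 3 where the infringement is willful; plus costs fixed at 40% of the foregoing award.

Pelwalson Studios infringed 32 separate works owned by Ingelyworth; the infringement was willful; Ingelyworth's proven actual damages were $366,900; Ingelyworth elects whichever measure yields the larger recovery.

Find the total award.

$4,730,880

Statutory damages: 32 × $35,200 = $1,126,400
Trebled: 3 × $1,126,400 = $3,379,200
Greater of actual damages ($366,900) or enhanced statutory damages ($3,379,200): $3,379,200
Costs: 40% of $3,379,200 = $1,351,680
Award plus costs: $3,379,200 + $1,351,680 = $4,730,880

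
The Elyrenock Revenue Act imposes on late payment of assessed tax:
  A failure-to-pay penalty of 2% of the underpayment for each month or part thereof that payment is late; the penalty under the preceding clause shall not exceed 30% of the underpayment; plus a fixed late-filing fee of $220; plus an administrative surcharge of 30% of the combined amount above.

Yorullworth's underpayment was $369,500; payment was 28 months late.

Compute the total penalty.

$144,391

Accrued rate: 2% × 28 = 56%, capped at 30% → 30%
Failure-to-pay penalty: 30% of $369,500 = $110,850
Penalty before surcharge: $110,850 + $220 = $111,070
Administrative surcharge: 30% of $111,070 = $33,321
Total penalty: $111,070 + $33,321 = $144,391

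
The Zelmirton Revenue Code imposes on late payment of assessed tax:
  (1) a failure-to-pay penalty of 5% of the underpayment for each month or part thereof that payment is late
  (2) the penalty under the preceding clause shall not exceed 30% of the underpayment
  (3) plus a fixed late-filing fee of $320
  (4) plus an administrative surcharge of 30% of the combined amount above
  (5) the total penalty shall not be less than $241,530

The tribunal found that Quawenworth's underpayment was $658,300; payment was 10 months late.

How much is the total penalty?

Accrued rate: 5% × 10 = 50%, capped at 30% → 30%
Failure-to-pay penalty: 30% of $658,300 = $197,490
Penalty before surcharge: $197,490 + $320 = $197,810
Administrative surcharge: 30% of $197,810 = $59,343
Total penalty: $197,810 + $59,343 = $257,153
Minimum $241,530: $257,153 meets the minimum, no increase.

$257,153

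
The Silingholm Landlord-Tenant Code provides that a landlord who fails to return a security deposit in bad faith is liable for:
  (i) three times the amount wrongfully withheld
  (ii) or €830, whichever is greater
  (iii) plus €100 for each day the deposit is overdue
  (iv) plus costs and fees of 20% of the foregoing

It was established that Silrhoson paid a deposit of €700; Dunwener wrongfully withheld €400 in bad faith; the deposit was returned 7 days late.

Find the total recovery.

€2,280

Trebled: 3 × €400 = €1,200
Minimum €830: €1,200 meets the minimum, no increase.
Late-return penalty: 7 × €100 = €700
Damages plus late penalty: €1,200 + €700 = €1,900
Costs and fees: 20% of €1,900 = €380
Total recovery: €1,900 + €380 = €2,280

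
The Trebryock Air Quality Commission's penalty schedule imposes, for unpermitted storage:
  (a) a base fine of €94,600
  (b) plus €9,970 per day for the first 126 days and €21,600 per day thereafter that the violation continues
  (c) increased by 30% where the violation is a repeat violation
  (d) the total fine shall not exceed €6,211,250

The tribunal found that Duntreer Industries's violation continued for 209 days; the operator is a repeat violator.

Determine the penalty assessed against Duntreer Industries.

First 126 days: 126 × €9,970 = €1,256,220
Remaining days: (209 − 126) × €21,600 = €1,792,800
Per-day component: €1,256,220 + €1,792,800 = €3,049,020
Base plus per-day: €94,600 + €3,049,020 = €3,143,620
Enhancement: 30% of €3,143,620 = €943,086
Enhanced fine: €3,143,620 + €943,086 = €4,086,706
Cap at €6,211,250: €4,086,706 is within the cap, no reduction.

€4,086,706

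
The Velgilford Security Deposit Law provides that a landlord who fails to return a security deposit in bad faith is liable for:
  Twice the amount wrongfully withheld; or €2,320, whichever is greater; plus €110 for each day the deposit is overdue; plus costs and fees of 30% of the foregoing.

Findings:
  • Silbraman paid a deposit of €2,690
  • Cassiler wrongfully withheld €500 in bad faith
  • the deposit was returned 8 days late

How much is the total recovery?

€4,160

Doubled: 2 × €500 = €1,000
Minimum €2,320: €1,000 is below the minimum → €2,320
Late-return penalty: 8 × €110 = €880
Damages plus late penalty: €2,320 + €880 = €3,200
Costs and fees: 30% of €3,200 = €960
Total recovery: €3,200 + €960 = €4,160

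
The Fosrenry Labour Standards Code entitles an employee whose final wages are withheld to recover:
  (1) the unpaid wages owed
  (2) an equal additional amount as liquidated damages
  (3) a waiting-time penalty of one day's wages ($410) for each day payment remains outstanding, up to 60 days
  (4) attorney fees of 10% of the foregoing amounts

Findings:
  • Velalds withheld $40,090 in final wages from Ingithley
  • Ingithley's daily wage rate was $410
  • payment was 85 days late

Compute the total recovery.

Liquidated damages (equal amount): $40,090
Penalty days: min(85, 60) = 60
Waiting-time penalty: 60 × $410 = $24,600
Subtotal: $40,090 + $40,090 + $24,600 = $104,780
Attorney fees: 10% of $104,780 = $10,478
Total award: $104,780 + $10,478 = $115,258

$115,258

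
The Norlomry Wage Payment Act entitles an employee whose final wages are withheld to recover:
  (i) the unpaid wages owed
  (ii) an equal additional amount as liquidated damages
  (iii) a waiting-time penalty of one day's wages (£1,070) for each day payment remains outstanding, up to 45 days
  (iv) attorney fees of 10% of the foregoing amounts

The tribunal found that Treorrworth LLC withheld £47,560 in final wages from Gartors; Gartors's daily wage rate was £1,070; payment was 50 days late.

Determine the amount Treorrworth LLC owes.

£157,597

Liquidated damages (equal amount): £47,560
Penalty days: min(50, 45) = 45
Waiting-time penalty: 45 × £1,070 = £48,150
Subtotal: £47,560 + £47,560 + £48,150 = £143,270
Attorney fees: 10% of £143,270 = £14,327
Total award: £143,270 + £14,327 = £157,597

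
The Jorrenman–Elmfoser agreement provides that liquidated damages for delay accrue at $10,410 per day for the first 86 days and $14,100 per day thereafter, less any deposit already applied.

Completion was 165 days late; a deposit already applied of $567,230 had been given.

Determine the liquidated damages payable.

First 86 days: 86 × $10,410 = $895,260
Remaining days: (165 − 86) × $14,100 = $1,113,900
Accrued per-day damages: $895,260 + $1,113,900 = $2,009,160
Less deposit already applied: $2,009,160 − $567,230 = $1,441,930

$1,441,930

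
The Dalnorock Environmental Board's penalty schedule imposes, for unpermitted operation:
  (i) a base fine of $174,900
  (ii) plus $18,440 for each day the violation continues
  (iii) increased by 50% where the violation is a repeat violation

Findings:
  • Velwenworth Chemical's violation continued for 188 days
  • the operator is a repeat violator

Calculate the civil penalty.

$5,462,430

Per-day component: 188 × $18,440 = $3,466,720
Base plus per-day: $174,900 + $3,466,720 = $3,641,620
Enhancement: 50% of $3,641,620 = $1,820,810
Enhanced fine: $3,641,620 + $1,820,810 = $5,462,430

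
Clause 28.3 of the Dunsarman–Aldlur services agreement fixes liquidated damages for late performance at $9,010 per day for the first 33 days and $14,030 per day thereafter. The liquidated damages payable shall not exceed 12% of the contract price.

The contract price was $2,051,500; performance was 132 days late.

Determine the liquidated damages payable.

$246,180

First 33 days: 33 × $9,010 = $297,330
Remaining days: (132 − 33) × $14,030 = $1,388,970
Accrued per-day damages: $297,330 + $1,388,970 = $1,686,300
Cap: 12% of $2,051,500 = $246,180
Cap at $246,180: $1,686,300 exceeds the cap → $246,180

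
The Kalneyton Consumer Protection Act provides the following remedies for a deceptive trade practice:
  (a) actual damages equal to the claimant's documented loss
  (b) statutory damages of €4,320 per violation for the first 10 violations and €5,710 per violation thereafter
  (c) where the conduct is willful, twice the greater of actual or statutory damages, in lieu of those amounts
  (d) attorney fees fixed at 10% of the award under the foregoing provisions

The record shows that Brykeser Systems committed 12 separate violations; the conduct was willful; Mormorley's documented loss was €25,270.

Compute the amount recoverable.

€120,164

First 10 violations: 10 × €4,320 = €43,200
Remaining violations: (12 − 10) × €5,710 = €11,420
Statutory damages: €43,200 + €11,420 = €54,620
Greater of actual damages (€25,270) or statutory damages (€54,620): €54,620
Doubled: 2 × €54,620 = €109,240
Attorney fees: 10% of €109,240 = €10,924
Total recovery: €109,240 + €10,924 = €120,164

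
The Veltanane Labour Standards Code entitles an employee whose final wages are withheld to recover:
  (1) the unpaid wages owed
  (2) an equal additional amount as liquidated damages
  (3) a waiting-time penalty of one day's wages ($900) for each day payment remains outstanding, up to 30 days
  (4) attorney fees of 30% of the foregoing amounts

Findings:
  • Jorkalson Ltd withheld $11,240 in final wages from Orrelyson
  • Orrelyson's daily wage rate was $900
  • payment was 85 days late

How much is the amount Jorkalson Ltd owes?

Total award: $64,324

Liquidated damages (equal amount): $11,240
Penalty days: min(85, 30) = 30
Waiting-time penalty: 30 × $900 = $27,000
Subtotal: $11,240 + $11,240 + $27,000 = $49,480
Attorney fees: 30% of $49,480 = $14,844
Total award: $49,480 + $14,844 = $64,324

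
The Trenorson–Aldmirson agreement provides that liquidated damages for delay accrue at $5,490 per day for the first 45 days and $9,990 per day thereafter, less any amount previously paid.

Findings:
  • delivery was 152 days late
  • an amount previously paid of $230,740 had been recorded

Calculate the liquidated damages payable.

First 45 days: 45 × $5,490 = $247,050
Remaining days: (152 − 45) × $9,990 = $1,068,930
Accrued per-day damages: $247,050 + $1,068,930 = $1,315,980
Less amount previously paid: $1,315,980 − $230,740 = $1,085,240

$1,085,240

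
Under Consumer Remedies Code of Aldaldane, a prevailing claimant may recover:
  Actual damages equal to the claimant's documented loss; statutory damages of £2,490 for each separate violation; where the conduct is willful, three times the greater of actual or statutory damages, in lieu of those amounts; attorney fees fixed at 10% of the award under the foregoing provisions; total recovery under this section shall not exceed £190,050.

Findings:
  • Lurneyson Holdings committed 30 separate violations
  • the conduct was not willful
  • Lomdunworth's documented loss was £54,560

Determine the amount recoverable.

£142,186

Statutory damages: 30 × £2,490 = £74,700
Conduct not willful: the in-lieu enhancement does not apply.
Actual plus statutory damages: £54,560 + £74,700 = £129,260
Attorney fees: 10% of £129,260 = £12,926
Total before cap: £129,260 + £12,926 = £142,186
Cap at £190,050: £142,186 is within the cap, no reduction.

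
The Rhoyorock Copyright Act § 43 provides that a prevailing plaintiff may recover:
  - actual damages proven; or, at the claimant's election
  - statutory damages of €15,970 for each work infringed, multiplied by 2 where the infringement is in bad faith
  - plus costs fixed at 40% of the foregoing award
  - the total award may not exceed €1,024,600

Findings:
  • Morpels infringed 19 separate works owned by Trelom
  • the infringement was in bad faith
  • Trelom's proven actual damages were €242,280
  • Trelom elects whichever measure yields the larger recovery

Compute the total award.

Statutory damages: 19 × €15,970 = €303,430
Doubled: 2 × €303,430 = €606,860
Greater of actual damages (€242,280) or enhanced statutory damages (€606,860): €606,860
Costs: 40% of €606,860 = €242,744
Award plus costs: €606,860 + €242,744 = €849,604
Cap at €1,024,600: €849,604 is within the cap, no reduction.

€849,604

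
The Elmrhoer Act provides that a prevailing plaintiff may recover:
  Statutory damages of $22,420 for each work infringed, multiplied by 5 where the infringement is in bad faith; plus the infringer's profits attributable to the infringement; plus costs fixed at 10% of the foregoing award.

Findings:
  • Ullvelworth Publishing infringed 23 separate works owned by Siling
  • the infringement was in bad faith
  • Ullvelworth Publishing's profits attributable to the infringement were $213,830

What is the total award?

$3,071,343

Statutory damages: 23 × $22,420 = $515,660
Multiplied by 5: 5 × $515,660 = $2,578,300
Combined award: $2,578,300 + $213,830 = $2,792,130
Costs: 10% of $2,792,130 = $279,213
Award plus costs: $2,792,130 + $279,213 = $3,071,343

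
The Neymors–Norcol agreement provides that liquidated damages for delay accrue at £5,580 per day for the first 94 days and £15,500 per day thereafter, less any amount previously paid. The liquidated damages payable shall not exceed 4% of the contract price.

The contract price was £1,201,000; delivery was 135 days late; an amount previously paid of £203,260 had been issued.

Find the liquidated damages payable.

£48,040

First 94 days: 94 × £5,580 = £524,520
Remaining days: (135 − 94) × £15,500 = £635,500
Accrued per-day damages: £524,520 + £635,500 = £1,160,020
Less amount previously paid: £1,160,020 − £203,260 = £956,760
Cap: 4% of £1,201,000 = £48,040
Cap at £48,040: £956,760 exceeds the cap → £48,040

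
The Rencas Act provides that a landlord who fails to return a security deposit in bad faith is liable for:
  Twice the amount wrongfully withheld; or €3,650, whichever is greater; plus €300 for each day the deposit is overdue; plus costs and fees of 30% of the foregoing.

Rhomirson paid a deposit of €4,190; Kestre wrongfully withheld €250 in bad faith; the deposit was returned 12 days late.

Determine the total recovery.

Doubled: 2 × €250 = €500
Minimum €3,650: €500 is below the minimum → €3,650
Late-return penalty: 12 × €300 = €3,600
Damages plus late penalty: €3,650 + €3,600 = €7,250
Costs and fees: 30% of €7,250 = €2,175
Total recovery: €7,250 + €2,175 = €9,425

€9,425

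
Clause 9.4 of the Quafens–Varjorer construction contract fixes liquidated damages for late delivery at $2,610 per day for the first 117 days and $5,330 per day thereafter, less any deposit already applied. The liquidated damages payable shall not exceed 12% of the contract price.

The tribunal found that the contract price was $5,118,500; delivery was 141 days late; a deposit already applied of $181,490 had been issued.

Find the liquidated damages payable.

First 117 days: 117 × $2,610 = $305,370
Remaining days: (141 − 117) × $5,330 = $127,920
Accrued per-day damages: $305,370 + $127,920 = $433,290
Less deposit already applied: $433,290 − $181,490 = $251,800
Cap: 12% of $5,118,500 = $614,220
Cap at $614,220: $251,800 is within the cap, no reduction.

$251,800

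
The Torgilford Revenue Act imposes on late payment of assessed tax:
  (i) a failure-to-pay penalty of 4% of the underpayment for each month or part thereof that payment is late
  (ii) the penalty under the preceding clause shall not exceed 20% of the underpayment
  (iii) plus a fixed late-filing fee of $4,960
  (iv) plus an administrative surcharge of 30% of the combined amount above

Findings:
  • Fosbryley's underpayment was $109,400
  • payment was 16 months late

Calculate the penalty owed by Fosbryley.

$34,892

Accrued rate: 4% × 16 = 64%, capped at 20% → 20%
Failure-to-pay penalty: 20% of $109,400 = $21,880
Penalty before surcharge: $21,880 + $4,960 = $26,840
Administrative surcharge: 30% of $26,840 = $8,052
Total penalty: $26,840 + $8,052 = $34,892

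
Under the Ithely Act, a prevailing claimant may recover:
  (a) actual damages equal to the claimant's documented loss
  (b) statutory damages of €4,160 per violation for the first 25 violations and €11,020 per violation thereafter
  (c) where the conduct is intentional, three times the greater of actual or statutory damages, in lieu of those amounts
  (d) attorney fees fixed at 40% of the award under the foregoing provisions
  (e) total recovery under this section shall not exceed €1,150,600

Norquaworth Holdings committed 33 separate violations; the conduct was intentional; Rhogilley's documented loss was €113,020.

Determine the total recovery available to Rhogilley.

€807,072

First 25 violations: 25 × €4,160 = €104,000
Remaining violations: (33 − 25) × €11,020 = €88,160
Statutory damages: €104,000 + €88,160 = €192,160
Greater of actual damages (€113,020) or statutory damages (€192,160): €192,160
Trebled: 3 × €192,160 = €576,480
Attorney fees: 40% of €576,480 = €230,592
Total before cap: €576,480 + €230,592 = €807,072
Cap at €1,150,600: €807,072 is within the cap, no reduction.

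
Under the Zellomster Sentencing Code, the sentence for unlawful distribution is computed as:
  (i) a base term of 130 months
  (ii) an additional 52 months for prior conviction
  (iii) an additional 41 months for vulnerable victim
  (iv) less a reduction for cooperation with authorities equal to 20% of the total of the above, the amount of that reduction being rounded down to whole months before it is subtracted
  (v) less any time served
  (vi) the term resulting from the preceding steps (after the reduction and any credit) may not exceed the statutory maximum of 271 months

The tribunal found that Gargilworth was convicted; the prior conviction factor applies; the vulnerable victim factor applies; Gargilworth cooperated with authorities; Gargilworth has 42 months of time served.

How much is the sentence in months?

137 months

Prior conviction enhancement: +52 months
Vulnerable victim enhancement: +41 months
Adjusted term: 130 months + 52 months + 41 months = 223 months
Cooperation with authorities reduction: 20% of 223 months = 44 months (rounded down)
After reduction: 223 − 44 = 179 months
Less time served: 179 months − 42 months = 137 months
Cap at 271 months: 137 months is within the cap, no reduction.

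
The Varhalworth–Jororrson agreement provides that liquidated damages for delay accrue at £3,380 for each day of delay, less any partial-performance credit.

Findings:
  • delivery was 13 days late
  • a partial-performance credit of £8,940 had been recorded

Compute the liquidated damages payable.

Per-day damages: 13 × £3,380 = £43,940
Less partial-performance credit: £43,940 − £8,940 = £35,000

£35,000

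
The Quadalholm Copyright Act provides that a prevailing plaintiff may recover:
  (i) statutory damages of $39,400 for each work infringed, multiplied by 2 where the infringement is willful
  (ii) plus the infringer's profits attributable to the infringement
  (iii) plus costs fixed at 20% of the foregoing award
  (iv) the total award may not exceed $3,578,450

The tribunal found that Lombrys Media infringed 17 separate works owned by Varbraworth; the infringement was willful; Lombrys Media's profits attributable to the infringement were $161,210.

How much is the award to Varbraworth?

Statutory damages: 17 × $39,400 = $669,800
Doubled: 2 × $669,800 = $1,339,600
Combined award: $1,339,600 + $161,210 = $1,500,810
Costs: 20% of $1,500,810 = $300,162
Award plus costs: $1,500,810 + $300,162 = $1,800,972
Cap at $3,578,450: $1,800,972 is within the cap, no reduction.

Award: $1,800,972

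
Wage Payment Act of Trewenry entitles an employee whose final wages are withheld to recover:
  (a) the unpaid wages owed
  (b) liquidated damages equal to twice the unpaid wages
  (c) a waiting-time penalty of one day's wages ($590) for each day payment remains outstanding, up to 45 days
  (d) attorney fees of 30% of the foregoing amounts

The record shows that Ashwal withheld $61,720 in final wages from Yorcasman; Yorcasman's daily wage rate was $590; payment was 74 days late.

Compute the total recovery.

Doubled: 2 × $61,720 = $123,440
Penalty days: min(74, 45) = 45
Waiting-time penalty: 45 × $590 = $26,550
Subtotal: $61,720 + $123,440 + $26,550 = $211,710
Attorney fees: 30% of $211,710 = $63,513
Total award: $211,710 + $63,513 = $275,223

$275,223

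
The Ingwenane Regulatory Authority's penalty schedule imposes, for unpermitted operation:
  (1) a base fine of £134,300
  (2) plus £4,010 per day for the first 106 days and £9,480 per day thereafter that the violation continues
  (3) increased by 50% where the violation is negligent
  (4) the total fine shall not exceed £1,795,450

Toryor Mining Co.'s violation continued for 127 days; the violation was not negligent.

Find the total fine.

First 106 days: 106 × £4,010 = £425,060
Remaining days: (127 − 106) × £9,480 = £199,080
Per-day component: £425,060 + £199,080 = £624,140
Base plus per-day: £134,300 + £624,140 = £758,440
The violation was not negligent: no 50% increase.
Cap at £1,795,450: £758,440 is within the cap, no reduction.

£758,440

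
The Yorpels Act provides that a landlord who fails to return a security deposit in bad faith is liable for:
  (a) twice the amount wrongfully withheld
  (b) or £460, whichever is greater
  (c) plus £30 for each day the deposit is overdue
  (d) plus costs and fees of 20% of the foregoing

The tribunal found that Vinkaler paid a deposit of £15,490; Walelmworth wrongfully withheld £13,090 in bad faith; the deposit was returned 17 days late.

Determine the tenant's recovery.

Doubled: 2 × £13,090 = £26,180
Minimum £460: £26,180 meets the minimum, no increase.
Late-return penalty: 17 × £30 = £510
Damages plus late penalty: £26,180 + £510 = £26,690
Costs and fees: 20% of £26,690 = £5,338
Total recovery: £26,690 + £5,338 = £32,028

£32,028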